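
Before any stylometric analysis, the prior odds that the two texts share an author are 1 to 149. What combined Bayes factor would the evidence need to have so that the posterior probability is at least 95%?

2831

Prior odds = 1/149.
Target odds = 0.95/0.05 = 19.
Required Bayes factor = 19 ÷ (1/149) = 2831.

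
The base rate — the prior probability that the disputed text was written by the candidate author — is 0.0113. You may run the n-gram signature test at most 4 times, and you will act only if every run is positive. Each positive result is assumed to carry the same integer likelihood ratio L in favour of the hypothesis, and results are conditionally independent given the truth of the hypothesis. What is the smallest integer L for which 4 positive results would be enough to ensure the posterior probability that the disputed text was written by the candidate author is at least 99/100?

10

Prior odds = 0.0113/0.9887 = 113/9887.
Target odds = 0.99/0.01 = 99.
Need L⁴ ≥ 99 ÷ (113/9887) = 978813/113.
9⁴ = 6561 < 978813/113 ≤ 10000 = 10⁴, so L = 10.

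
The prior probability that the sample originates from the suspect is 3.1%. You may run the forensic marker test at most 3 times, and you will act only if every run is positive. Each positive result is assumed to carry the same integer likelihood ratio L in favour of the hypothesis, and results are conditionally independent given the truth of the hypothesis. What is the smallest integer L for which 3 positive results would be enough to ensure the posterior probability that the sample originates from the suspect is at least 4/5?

6

Prior odds = 0.031/0.969 = 31/969.
Target odds = 0.8/0.2 = 4.
Need L³ ≥ 4 ÷ (31/969) = 3876/31.
5³ = 125 < 3876/31 ≤ 216 = 6³, so L = 6.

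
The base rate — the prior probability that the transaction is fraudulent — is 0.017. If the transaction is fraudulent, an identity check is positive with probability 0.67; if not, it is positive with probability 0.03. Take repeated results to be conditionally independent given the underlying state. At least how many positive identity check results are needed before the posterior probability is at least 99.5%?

4

Prior odds = 0.017/0.983 = 17/983.
Likelihood ratio of a positive = 0.67/0.03 = 67/3.
Target odds: 0.995 ÷ 0.005 = 199.
Need (17/983) × (67/3)ⁿ ≥ 199, i.e. (67/3)ⁿ ≥ 195617/17.
(67/3)³ = 300763/27 falls short of 195617/17 but (67/3)⁴ = 20151121/81 reaches it, so n = 4.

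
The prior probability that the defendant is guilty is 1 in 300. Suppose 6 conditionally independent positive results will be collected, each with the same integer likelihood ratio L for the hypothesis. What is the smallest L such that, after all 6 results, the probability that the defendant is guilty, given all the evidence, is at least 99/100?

Prior odds = (1/300)/(299/300) = 1/299.
Target odds = 0.99/0.01 = 99.
Need L⁶ ≥ 99 ÷ (1/299) = 29601.
5⁶ = 15625 < 29601 ≤ 46656 = 6⁶, so L = 6.

6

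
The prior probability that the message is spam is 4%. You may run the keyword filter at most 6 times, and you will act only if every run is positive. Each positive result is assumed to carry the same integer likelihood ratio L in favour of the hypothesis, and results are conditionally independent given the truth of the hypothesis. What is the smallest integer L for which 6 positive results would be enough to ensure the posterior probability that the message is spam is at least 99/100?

Prior odds = 0.04/0.96 = 1/24.
Target odds = 0.99/0.01 = 99.
Need L⁶ ≥ 99 ÷ (1/24) = 2376.
3⁶ = 729 < 2376 ≤ 4096 = 4⁶, so L = 4.

4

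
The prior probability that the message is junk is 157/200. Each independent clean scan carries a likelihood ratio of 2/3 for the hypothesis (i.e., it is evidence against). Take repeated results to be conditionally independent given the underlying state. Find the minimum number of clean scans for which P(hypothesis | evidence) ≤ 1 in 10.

9

Prior odds: 0.785 ÷ 0.215 = 157/43.
Likelihood ratio per clean scan = 2/3.
Target posterior odds = 0.1/0.9 = 1/9.
Require (2/3)ⁿ ≤ 1/9 ÷ (157/43) = 43/1413.
(2/3)⁸ = 256/6561 is still above 43/1413 but (2/3)⁹ = 512/19683 is at or below it, so n = 9.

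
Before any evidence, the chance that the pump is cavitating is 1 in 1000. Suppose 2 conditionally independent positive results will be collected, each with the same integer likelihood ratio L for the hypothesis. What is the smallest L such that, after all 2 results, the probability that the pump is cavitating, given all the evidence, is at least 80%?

Prior odds = 0.001/0.999 = 1/999.
Target odds = 0.8/0.2 = 4.
Need L² ≥ 4 ÷ (1/999) = 3996.
63² = 3969 < 3996 ≤ 4096 = 64², so L = 64.

64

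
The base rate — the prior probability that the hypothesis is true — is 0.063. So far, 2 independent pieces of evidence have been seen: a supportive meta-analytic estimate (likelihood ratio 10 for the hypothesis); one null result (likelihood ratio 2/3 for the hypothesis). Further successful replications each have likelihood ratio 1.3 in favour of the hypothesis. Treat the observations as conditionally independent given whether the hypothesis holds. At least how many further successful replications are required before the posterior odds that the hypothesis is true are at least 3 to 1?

Prior odds = 0.063/0.937 = 63/937.
Combined Bayes factor of the evidence already in hand = 10 × (2/3) = 20/3.
Odds after that evidence = (63/937) × 20/3 = 420/937.
Target odds = 3.
Need 1.3ⁿ ≥ 3 ÷ (420/937) = 937/140.
1.3⁷ = 62748517/10000000 falls short of 937/140 but 1.3⁸ = 815730721/100000000 reaches it, so n = 8.

8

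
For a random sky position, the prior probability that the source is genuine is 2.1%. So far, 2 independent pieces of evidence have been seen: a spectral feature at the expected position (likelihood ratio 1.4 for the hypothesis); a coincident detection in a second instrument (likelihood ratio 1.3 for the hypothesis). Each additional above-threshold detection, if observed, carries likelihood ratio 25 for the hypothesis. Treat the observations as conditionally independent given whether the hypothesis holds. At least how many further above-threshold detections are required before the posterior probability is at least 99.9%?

Prior odds = 0.021/0.979 = 21/979.
Combined Bayes factor of the evidence already in hand = 1.4 × 1.3 = 1.82.
Odds after that evidence = (21/979) × 1.82 = 1911/48950.
Target odds = 0.999/0.001 = 999.
Need 25ⁿ ≥ 999 ÷ (1911/48950) = 16300350/637.
25³ = 15625 falls short of 16300350/637 but 25⁴ = 390625 reaches it, so n = 4.

4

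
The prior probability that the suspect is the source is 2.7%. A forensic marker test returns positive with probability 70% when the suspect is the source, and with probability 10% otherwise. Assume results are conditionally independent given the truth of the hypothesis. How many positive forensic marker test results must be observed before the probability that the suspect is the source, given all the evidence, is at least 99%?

Prior odds = 0.027/0.973 = 27/973.
Likelihood ratio of a positive result = 0.7/0.1 = 7.
Target odds: 0.99 ÷ 0.01 = 99.
Require 7ⁿ ≥ 99 ÷ (27/973) = 10703/3.
7⁴ = 2401 falls short of 10703/3 but 7⁵ = 16807 reaches it, so n = 5.

5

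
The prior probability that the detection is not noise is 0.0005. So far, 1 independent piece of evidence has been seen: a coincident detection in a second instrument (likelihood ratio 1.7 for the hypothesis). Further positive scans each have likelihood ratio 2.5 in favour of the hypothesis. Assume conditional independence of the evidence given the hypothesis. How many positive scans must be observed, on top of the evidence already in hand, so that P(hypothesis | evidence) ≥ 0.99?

13

Prior odds = 0.0005/0.9995 = 1/1999.
Bayes factor of the evidence already in hand = 1.7.
Odds after that evidence = (1/1999) × 1.7 = 17/19990.
Target odds = 0.99/0.01 = 99.
Need 2.5ⁿ ≥ 99 ÷ (17/19990) = 1979010/17.
2.5¹² = 244140625/4096 falls short of 1979010/17 but 2.5¹³ ≈149012 reaches it, so n = 13.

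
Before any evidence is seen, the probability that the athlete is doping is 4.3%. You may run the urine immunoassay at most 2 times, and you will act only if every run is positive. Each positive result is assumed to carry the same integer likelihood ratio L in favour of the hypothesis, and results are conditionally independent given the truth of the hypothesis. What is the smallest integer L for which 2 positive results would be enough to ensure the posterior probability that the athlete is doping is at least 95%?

Prior odds = 0.043/0.957 = 43/957.
Target odds = 0.95/0.05 = 19.
Need L² ≥ 19 ÷ (43/957) = 18183/43.
20² = 400 < 18183/43 ≤ 441 = 21², so L = 21.

21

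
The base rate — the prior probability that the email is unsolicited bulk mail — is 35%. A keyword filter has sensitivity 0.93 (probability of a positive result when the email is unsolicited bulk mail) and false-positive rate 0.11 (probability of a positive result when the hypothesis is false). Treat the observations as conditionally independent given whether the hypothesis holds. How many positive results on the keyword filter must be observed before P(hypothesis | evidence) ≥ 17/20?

Prior odds = 0.35/0.65 = 7/13.
Likelihood ratio of a positive result = 0.93/0.11 = 93/11.
Target posterior odds = 0.85/0.15 = 17/3.
Need (7/13) × (93/11)ⁿ ≥ 17/3, i.e. (93/11)ⁿ ≥ 221/21.
(93/11)¹ = 93/11 falls short of 221/21 but (93/11)² = 8649/121 reaches it, so n = 2.

2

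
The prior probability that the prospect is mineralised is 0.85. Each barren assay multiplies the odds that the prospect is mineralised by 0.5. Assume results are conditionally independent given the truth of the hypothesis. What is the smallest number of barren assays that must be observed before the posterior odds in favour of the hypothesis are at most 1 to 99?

Prior odds = 0.85/0.15 = 17/3.
Likelihood ratio per barren assay = 0.5.
Target odds = 1/99.
Require 0.5ⁿ ≤ 1/99 ÷ (17/3) = 1/561.
0.5⁹ = 0.001953125 is still above 1/561 but 0.5¹⁰ = 1/1024 is at or below it, so n = 10.

10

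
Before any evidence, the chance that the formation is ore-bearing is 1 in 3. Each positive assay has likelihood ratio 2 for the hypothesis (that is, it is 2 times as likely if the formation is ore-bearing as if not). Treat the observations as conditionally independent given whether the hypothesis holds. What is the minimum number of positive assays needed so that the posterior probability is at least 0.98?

7

Prior odds = (1/3)/(2/3) = 0.5.
Likelihood ratio per positive assay = 2.
Target odds: 0.98 ÷ 0.02 = 49.
Need 0.5 × 2ⁿ ≥ 49, i.e. 2ⁿ ≥ 98.
2⁶ = 64 falls short of 98 but 2⁷ = 128 reaches it, so n = 7.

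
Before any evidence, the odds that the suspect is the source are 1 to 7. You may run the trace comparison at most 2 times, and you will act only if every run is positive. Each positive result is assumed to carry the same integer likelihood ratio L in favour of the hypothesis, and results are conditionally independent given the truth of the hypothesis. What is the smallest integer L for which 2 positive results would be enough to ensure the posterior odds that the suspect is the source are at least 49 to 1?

Prior odds = 1/7.
Target odds = 49.
Need L² ≥ 49 ÷ (1/7) = 343.
18² = 324 < 343 ≤ 361 = 19², so L = 19.

19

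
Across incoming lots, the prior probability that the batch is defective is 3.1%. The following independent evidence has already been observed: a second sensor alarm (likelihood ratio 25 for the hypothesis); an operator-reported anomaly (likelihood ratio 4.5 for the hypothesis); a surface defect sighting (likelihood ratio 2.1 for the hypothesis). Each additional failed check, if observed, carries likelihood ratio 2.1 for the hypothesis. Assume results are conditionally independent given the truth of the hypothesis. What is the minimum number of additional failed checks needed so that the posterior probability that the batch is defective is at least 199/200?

Prior odds = 0.031/0.969 = 31/969.
Combined Bayes factor of the evidence already in hand = 25 × 4.5 × 2.1 = 236.25.
Odds after that evidence = (31/969) × 236.25 = 9765/1292.
Target odds = 0.995/0.005 = 199.
Need 2.1ⁿ ≥ 199 ÷ (9765/1292) = 257108/9765.
2.1⁴ = 19.4481 falls short of 257108/9765 but 2.1⁵ = 4084101/100000 reaches it, so n = 5.

5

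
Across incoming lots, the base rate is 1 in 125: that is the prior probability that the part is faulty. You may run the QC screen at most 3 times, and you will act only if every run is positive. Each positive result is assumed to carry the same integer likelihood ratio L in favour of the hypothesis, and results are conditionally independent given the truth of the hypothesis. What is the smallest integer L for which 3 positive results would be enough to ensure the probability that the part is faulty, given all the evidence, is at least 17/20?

9

Prior odds = 0.008/0.992 = 1/124.
Target odds = 0.85/0.15 = 17/3.
Need L³ ≥ 17/3 ÷ (1/124) = 2108/3.
8³ = 512 < 2108/3 ≤ 729 = 9³, so L = 9.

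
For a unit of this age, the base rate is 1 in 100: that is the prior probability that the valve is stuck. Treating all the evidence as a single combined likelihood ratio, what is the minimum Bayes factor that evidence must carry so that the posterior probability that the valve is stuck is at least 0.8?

Prior odds = 0.01/0.99 = 1/99.
Target odds = 0.8/0.2 = 4.
Required Bayes factor = 4 ÷ (1/99) = 396.

396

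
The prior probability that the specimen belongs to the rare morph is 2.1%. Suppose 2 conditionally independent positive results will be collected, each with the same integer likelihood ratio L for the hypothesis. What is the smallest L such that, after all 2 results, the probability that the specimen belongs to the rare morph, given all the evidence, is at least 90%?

Prior odds = 0.021/0.979 = 21/979.
Target odds = 0.9/0.1 = 9.
Need L² ≥ 9 ÷ (21/979) = 2937/7.
20² = 400 < 2937/7 ≤ 441 = 21², so L = 21.

21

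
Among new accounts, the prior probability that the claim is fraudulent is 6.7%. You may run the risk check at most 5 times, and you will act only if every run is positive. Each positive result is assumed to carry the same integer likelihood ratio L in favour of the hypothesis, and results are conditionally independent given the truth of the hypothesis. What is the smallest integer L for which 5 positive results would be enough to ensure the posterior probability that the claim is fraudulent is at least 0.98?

4

Prior odds = 0.067/0.933 = 67/933.
Target odds = 0.98/0.02 = 49.
Need L⁵ ≥ 49 ÷ (67/933) = 45717/67.
3⁵ = 243 < 45717/67 ≤ 1024 = 4⁵, so L = 4.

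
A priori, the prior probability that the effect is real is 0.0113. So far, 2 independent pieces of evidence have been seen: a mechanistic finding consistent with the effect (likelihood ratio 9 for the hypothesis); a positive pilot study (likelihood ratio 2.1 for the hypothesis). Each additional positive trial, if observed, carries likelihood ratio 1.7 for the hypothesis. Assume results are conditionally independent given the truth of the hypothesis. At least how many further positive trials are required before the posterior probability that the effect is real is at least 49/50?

Prior odds = 0.0113/0.9887 = 113/9887.
Combined Bayes factor of the evidence already in hand = 9 × 2.1 = 18.9.
Odds after that evidence = (113/9887) × 18.9 = 21357/98870.
Target odds = 0.98/0.02 = 49.
Need 1.7ⁿ ≥ 49 ÷ (21357/98870) = 692090/3051.
1.7¹⁰ ≈201.599 falls short of 692090/3051 but 1.7¹¹ ≈342.719 reaches it, so n = 11.

11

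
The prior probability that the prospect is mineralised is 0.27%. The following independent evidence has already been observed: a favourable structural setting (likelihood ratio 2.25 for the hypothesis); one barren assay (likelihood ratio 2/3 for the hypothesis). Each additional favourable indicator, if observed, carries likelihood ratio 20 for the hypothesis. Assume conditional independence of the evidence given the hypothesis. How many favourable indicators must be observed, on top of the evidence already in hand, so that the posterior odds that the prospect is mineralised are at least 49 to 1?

4

Prior odds = 0.0027/0.9973 = 27/9973.
Combined Bayes factor of the evidence already in hand = 2.25 × (2/3) = 1.5.
Odds after that evidence = (27/9973) × 1.5 = 81/19946.
Target odds = 49.
Need 20ⁿ ≥ 49 ÷ (81/19946) = 977354/81.
20³ = 8000 falls short of 977354/81 but 20⁴ = 160000 reaches it, so n = 4.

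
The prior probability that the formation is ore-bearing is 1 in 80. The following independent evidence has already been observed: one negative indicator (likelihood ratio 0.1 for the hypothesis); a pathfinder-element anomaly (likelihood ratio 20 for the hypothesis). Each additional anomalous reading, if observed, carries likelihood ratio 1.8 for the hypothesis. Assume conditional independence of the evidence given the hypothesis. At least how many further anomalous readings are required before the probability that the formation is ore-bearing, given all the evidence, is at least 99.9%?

Prior odds = 0.0125/0.9875 = 1/79.
Combined Bayes factor of the evidence already in hand = 0.1 × 20 = 2.
Odds after that evidence = (1/79) × 2 = 2/79.
Target odds = 0.999/0.001 = 999.
Need 1.8ⁿ ≥ 999 ÷ (2/79) = 39460.5.
1.8¹⁸ ≈39346.4 falls short of 39460.5 but 1.8¹⁹ ≈70823.5 reaches it, so n = 19.

19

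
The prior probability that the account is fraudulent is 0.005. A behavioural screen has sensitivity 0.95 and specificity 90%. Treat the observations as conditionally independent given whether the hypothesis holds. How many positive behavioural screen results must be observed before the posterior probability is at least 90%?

4

Prior odds = 0.005/0.995 = 1/199.
False-positive rate = 1 − 0.9 = 0.1; likelihood ratio of a positive = 0.95/0.1 = 9.5.
Target posterior odds = 0.9/0.1 = 9.
Require 9.5ⁿ ≥ 9 ÷ (1/199) = 1791.
9.5³ = 857.375 falls short of 1791 but 9.5⁴ = 8145.0625 reaches it, so n = 4.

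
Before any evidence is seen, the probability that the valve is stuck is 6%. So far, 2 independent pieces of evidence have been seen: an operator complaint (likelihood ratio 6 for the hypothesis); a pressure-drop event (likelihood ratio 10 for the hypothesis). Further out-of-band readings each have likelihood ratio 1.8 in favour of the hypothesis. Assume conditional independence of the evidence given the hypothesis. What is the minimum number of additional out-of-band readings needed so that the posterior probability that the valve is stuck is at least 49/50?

Prior odds = 0.06/0.94 = 3/47.
Combined Bayes factor of the evidence already in hand = 6 × 10 = 60.
Odds after that evidence = (3/47) × 60 = 180/47.
Target odds = 0.98/0.02 = 49.
Need 1.8ⁿ ≥ 49 ÷ (180/47) = 2303/180.
1.8⁴ = 10.4976 falls short of 2303/180 but 1.8⁵ = 18.89568 reaches it, so n = 5.

5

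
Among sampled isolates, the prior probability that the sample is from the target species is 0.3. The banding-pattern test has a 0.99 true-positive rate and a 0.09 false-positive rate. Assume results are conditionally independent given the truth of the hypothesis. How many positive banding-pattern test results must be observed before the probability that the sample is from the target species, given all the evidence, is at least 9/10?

2

Prior odds = 0.3/0.7 = 3/7.
Likelihood ratio of a positive result = 0.99/0.09 = 11.
Target odds: 0.9 ÷ 0.1 = 9.
Need (3/7) × 11ⁿ ≥ 9, i.e. 11ⁿ ≥ 21.
11¹ = 11 falls short of 21 but 11² = 121 reaches it, so n = 2.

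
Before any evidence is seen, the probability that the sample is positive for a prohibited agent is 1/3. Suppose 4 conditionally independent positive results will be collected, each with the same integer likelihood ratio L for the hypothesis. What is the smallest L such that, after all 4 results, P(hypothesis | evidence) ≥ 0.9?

Prior odds = (1/3)/(2/3) = 0.5.
Target odds = 0.9/0.1 = 9.
Need L⁴ ≥ 9 ÷ 0.5 = 18.
2⁴ = 16 < 18 ≤ 81 = 3⁴, so L = 3.

3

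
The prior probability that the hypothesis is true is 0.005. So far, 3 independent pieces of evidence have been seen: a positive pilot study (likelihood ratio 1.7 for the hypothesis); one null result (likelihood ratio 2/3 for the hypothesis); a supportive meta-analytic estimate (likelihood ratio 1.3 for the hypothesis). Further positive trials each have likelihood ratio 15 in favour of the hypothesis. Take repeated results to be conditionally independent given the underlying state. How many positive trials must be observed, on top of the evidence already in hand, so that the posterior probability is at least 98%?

Prior odds = 0.005/0.995 = 1/199.
Combined Bayes factor of the evidence already in hand = 1.7 × (2/3) × 1.3 = 221/150.
Odds after that evidence = (1/199) × 221/150 = 221/29850.
Target odds = 0.98/0.02 = 49.
Need 15ⁿ ≥ 49 ÷ (221/29850) = 1462650/221.
15³ = 3375 falls short of 1462650/221 but 15⁴ = 50625 reaches it, so n = 4.

4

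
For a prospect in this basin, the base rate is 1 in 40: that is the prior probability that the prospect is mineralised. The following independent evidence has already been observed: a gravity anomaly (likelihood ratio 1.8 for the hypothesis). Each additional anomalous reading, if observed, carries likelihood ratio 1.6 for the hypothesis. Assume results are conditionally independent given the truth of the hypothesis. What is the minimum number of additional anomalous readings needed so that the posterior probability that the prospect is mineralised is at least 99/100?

17

Prior odds = 0.025/0.975 = 1/39.
Bayes factor of the evidence already in hand = 1.8.
Odds after that evidence = (1/39) × 1.8 = 3/65.
Target odds = 0.99/0.01 = 99.
Need 1.6ⁿ ≥ 99 ÷ (3/65) = 2145.
1.6¹⁶ ≈1844.67 falls short of 2145 but 1.6¹⁷ ≈2951.48 reaches it, so n = 17.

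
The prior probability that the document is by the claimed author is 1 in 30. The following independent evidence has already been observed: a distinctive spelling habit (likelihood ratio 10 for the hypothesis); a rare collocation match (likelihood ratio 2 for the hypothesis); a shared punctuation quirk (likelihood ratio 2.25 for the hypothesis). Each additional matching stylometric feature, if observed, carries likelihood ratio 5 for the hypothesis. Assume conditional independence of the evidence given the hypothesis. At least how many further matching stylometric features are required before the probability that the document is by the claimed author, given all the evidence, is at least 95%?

2

Prior odds = (1/30)/(29/30) = 1/29.
Combined Bayes factor of the evidence already in hand = 10 × 2 × 2.25 = 45.
Odds after that evidence = (1/29) × 45 = 45/29.
Target odds = 0.95/0.05 = 19.
Need 5ⁿ ≥ 19 ÷ (45/29) = 551/45.
5¹ = 5 falls short of 551/45 but 5² = 25 reaches it, so n = 2.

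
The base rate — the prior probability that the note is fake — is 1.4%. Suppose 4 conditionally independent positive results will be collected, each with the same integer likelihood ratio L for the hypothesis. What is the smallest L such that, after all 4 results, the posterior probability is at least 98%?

Prior odds = 0.014/0.986 = 7/493.
Target odds = 0.98/0.02 = 49.
Need L⁴ ≥ 49 ÷ (7/493) = 3451.
7⁴ = 2401 < 3451 ≤ 4096 = 8⁴, so L = 8.

8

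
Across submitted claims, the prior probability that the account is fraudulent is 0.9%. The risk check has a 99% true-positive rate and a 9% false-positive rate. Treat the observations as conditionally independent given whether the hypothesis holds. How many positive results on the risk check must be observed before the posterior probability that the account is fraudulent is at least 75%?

Prior odds = 0.009/0.991 = 9/991.
Likelihood ratio of a positive result = 0.99/0.09 = 11.
Target odds: 0.75 ÷ 0.25 = 3.
Require 11ⁿ ≥ 3 ÷ (9/991) = 991/3.
11² = 121 falls short of 991/3 but 11³ = 1331 reaches it, so n = 3.

3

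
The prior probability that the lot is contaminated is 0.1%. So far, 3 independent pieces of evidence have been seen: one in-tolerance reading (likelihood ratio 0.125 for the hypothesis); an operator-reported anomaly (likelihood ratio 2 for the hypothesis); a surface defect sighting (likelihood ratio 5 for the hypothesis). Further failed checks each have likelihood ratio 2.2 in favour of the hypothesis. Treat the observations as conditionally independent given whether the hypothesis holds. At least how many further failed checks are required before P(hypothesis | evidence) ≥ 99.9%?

Prior odds = 0.001/0.999 = 1/999.
Combined Bayes factor of the evidence already in hand = 0.125 × 2 × 5 = 1.25.
Odds after that evidence = (1/999) × 1.25 = 5/3996.
Target odds = 0.999/0.001 = 999.
Need 2.2ⁿ ≥ 999 ÷ (5/3996) = 798400.8.
2.2¹⁷ ≈662500 falls short of 798400.8 but 2.2¹⁸ ≈1.4575e+06 reaches it, so n = 18.

18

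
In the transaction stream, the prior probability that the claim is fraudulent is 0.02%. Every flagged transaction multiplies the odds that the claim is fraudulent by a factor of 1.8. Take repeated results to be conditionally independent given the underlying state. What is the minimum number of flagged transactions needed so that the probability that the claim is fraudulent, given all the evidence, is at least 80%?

17

Prior odds = 0.0002/0.9998 = 1/4999.
Likelihood ratio per flagged transaction = 1.8.
Target odds: 0.8 ÷ 0.2 = 4.
Need (1/4999) × 1.8ⁿ ≥ 4, i.e. 1.8ⁿ ≥ 19996.
1.8¹⁶ ≈12144 falls short of 19996 but 1.8¹⁷ ≈21859.1 reaches it, so n = 17.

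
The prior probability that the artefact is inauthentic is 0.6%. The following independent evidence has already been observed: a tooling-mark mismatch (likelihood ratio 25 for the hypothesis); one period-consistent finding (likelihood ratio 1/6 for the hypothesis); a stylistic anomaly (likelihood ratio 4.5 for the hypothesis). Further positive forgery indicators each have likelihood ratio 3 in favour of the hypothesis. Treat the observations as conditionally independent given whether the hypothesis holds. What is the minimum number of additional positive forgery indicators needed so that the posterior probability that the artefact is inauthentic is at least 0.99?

Prior odds = 0.006/0.994 = 3/497.
Combined Bayes factor of the evidence already in hand = 25 × (1/6) × 4.5 = 18.75.
Odds after that evidence = (3/497) × 18.75 = 225/1988.
Target odds = 0.99/0.01 = 99.
Need 3ⁿ ≥ 99 ÷ (225/1988) = 874.72.
3⁶ = 729 falls short of 874.72 but 3⁷ = 2187 reaches it, so n = 7.

7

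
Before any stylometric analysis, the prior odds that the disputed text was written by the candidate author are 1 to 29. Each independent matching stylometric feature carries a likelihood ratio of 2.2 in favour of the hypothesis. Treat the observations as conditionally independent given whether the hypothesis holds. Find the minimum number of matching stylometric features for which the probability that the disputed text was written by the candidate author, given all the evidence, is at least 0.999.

14

Prior odds = 1/29.
Likelihood ratio per matching stylometric feature = 2.2.
Target posterior odds = 0.999/0.001 = 999.
Need (1/29) × 2.2ⁿ ≥ 999, i.e. 2.2ⁿ ≥ 28971.
2.2¹³ ≈28281 falls short of 28971 but 2.2¹⁴ ≈62218.2 reaches it, so n = 14.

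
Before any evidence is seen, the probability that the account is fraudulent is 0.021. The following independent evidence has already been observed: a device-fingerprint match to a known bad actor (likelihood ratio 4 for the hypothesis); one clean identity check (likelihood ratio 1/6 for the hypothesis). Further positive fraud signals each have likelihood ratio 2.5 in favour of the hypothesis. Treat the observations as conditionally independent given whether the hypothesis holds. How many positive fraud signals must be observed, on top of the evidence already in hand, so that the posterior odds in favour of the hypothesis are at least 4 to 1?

7

Prior odds = 0.021/0.979 = 21/979.
Combined Bayes factor of the evidence already in hand = 4 × (1/6) = 2/3.
Odds after that evidence = (21/979) × 2/3 = 14/979.
Target odds = 4.
Need 2.5ⁿ ≥ 4 ÷ (14/979) = 1958/7.
2.5⁶ = 244.140625 falls short of 1958/7 but 2.5⁷ = 610.3515625 reaches it, so n = 7.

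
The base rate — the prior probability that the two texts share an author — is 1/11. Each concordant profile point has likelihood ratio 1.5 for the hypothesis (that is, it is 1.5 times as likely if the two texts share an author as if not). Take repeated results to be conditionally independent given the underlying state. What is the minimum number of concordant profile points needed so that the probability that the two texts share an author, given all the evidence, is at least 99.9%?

23

Prior odds: (1/11) ÷ (10/11) = 0.1.
Likelihood ratio per concordant profile point = 1.5.
Target odds: 0.999 ÷ 0.001 = 999.
Require 1.5ⁿ ≥ 999 ÷ 0.1 = 9990.
1.5²² ≈7481.83 falls short of 9990 but 1.5²³ ≈11222.7 reaches it, so n = 23.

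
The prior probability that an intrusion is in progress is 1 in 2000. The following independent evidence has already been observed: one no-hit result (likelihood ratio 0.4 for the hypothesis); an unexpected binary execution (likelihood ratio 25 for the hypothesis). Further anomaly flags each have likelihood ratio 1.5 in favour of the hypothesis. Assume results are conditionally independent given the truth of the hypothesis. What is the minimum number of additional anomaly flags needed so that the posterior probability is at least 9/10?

Prior odds = 0.0005/0.9995 = 1/1999.
Combined Bayes factor of the evidence already in hand = 0.4 × 25 = 10.
Odds after that evidence = (1/1999) × 10 = 10/1999.
Target odds = 0.9/0.1 = 9.
Need 1.5ⁿ ≥ 9 ÷ (10/1999) = 1799.1.
1.5¹⁸ = 387420489/262144 falls short of 1799.1 but 1.5¹⁹ ≈2216.84 reaches it, so n = 19.

19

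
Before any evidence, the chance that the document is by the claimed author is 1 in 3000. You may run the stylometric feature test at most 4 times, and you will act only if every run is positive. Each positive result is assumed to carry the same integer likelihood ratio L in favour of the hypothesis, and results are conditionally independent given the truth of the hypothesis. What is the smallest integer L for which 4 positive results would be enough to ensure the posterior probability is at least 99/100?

Prior odds = (1/3000)/(2999/3000) = 1/2999.
Target odds = 0.99/0.01 = 99.
Need L⁴ ≥ 99 ÷ (1/2999) = 296901.
23⁴ = 279841 < 296901 ≤ 331776 = 24⁴, so L = 24.

24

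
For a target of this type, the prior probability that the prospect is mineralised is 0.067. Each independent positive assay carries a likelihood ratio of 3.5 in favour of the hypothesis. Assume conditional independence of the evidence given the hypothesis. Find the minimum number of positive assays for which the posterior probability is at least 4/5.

4

Prior odds: 0.067 ÷ 0.933 = 67/933.
Likelihood ratio per positive assay = 3.5.
Target odds: 0.8 ÷ 0.2 = 4.
Require 3.5ⁿ ≥ 4 ÷ (67/933) = 3732/67.
3.5³ = 42.875 falls short of 3732/67 but 3.5⁴ = 150.0625 reaches it, so n = 4.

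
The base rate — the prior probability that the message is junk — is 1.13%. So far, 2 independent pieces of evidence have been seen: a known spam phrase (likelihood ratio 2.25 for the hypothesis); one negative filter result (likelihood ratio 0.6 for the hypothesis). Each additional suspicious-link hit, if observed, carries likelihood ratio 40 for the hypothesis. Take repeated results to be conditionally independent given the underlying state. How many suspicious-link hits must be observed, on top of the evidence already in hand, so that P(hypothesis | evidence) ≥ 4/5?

Prior odds = 0.0113/0.9887 = 113/9887.
Combined Bayes factor of the evidence already in hand = 2.25 × 0.6 = 1.35.
Odds after that evidence = (113/9887) × 1.35 = 3051/197740.
Target odds = 0.8/0.2 = 4.
Need 40ⁿ ≥ 4 ÷ (3051/197740) = 790960/3051.
40¹ = 40 falls short of 790960/3051 but 40² = 1600 reaches it, so n = 2.

2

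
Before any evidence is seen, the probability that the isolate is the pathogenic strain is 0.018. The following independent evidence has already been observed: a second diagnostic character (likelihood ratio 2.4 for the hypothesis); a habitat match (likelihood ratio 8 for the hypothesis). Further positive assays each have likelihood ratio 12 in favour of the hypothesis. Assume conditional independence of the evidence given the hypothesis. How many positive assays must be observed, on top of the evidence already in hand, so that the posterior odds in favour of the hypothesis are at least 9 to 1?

Prior odds = 0.018/0.982 = 9/491.
Combined Bayes factor of the evidence already in hand = 2.4 × 8 = 19.2.
Odds after that evidence = (9/491) × 19.2 = 864/2455.
Target odds = 9.
Need 12ⁿ ≥ 9 ÷ (864/2455) = 2455/96.
12¹ = 12 falls short of 2455/96 but 12² = 144 reaches it, so n = 2.

2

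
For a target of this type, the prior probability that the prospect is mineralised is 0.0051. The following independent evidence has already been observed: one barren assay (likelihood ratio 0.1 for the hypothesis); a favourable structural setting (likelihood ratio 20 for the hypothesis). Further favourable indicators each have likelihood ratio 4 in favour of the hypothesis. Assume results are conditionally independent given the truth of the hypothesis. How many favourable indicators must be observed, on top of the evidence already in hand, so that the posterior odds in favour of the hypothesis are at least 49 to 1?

7

Prior odds = 0.0051/0.9949 = 51/9949.
Combined Bayes factor of the evidence already in hand = 0.1 × 20 = 2.
Odds after that evidence = (51/9949) × 2 = 102/9949.
Target odds = 49.
Need 4ⁿ ≥ 49 ÷ (102/9949) = 487501/102.
4⁶ = 4096 falls short of 487501/102 but 4⁷ = 16384 reaches it, so n = 7.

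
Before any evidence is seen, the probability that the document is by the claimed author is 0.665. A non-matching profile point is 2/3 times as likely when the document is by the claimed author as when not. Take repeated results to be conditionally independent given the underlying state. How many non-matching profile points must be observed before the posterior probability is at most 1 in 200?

Prior odds = 0.665/0.335 = 133/67.
Likelihood ratio per non-matching profile point = 2/3.
Target posterior odds = 0.005/0.995 = 1/199.
Need (133/67) × (2/3)ⁿ ≤ 1/199, i.e. (2/3)ⁿ ≤ 67/26467.
(2/3)¹⁴ = 16384/4782969 is still above 67/26467 but (2/3)¹⁵ = 32768/14348907 is at or below it, so n = 15.

15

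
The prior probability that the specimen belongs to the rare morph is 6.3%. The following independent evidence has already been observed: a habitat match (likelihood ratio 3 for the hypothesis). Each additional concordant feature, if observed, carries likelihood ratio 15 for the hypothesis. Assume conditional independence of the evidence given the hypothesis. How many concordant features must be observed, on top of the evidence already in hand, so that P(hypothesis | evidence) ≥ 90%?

2

Prior odds = 0.063/0.937 = 63/937.
Bayes factor of the evidence already in hand = 3.
Odds after that evidence = (63/937) × 3 = 189/937.
Target odds = 0.9/0.1 = 9.
Need 15ⁿ ≥ 9 ÷ (189/937) = 937/21.
15¹ = 15 falls short of 937/21 but 15² = 225 reaches it, so n = 2.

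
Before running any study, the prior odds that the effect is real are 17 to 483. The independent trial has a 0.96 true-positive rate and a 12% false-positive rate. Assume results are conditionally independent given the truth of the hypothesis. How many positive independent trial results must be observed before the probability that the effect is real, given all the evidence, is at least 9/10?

Prior odds = 17/483.
Likelihood ratio of a positive result = 0.96/0.12 = 8.
Target odds: 0.9 ÷ 0.1 = 9.
Require 8ⁿ ≥ 9 ÷ (17/483) = 4347/17.
8² = 64 falls short of 4347/17 but 8³ = 512 reaches it, so n = 3.

3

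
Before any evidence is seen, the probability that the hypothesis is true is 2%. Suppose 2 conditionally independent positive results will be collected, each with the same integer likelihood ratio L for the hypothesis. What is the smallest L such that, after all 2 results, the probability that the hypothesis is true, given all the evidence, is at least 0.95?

31

Prior odds = 0.02/0.98 = 1/49.
Target odds = 0.95/0.05 = 19.
Need L² ≥ 19 ÷ (1/49) = 931.
30² = 900 < 931 ≤ 961 = 31², so L = 31.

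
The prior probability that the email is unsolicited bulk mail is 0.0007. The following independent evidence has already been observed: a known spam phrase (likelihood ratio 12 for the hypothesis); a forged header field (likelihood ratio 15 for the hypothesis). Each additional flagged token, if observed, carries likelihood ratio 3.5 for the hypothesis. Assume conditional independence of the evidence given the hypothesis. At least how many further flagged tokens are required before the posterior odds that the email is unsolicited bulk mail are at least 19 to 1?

5

Prior odds = 0.0007/0.9993 = 7/9993.
Combined Bayes factor of the evidence already in hand = 12 × 15 = 180.
Odds after that evidence = (7/9993) × 180 = 420/3331.
Target odds = 19.
Need 3.5ⁿ ≥ 19 ÷ (420/3331) = 63289/420.
3.5⁴ = 150.0625 falls short of 63289/420 but 3.5⁵ = 525.21875 reaches it, so n = 5.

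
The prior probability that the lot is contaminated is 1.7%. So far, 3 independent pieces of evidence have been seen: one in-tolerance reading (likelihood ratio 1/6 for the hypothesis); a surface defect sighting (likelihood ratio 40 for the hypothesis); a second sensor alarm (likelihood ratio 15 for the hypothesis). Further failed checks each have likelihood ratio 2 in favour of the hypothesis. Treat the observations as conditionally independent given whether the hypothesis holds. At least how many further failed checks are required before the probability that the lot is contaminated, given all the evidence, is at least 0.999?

10

Prior odds = 0.017/0.983 = 17/983.
Combined Bayes factor of the evidence already in hand = (1/6) × 40 × 15 = 100.
Odds after that evidence = (17/983) × 100 = 1700/983.
Target odds = 0.999/0.001 = 999.
Need 2ⁿ ≥ 999 ÷ (1700/983) = 982017/1700.
2⁹ = 512 falls short of 982017/1700 but 2¹⁰ = 1024 reaches it, so n = 10.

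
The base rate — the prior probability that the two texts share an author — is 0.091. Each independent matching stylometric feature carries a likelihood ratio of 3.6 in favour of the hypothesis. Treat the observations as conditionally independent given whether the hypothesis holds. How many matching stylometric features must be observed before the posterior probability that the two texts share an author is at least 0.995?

6

Prior odds: 0.091 ÷ 0.909 = 91/909.
Likelihood ratio per matching stylometric feature = 3.6.
Target odds: 0.995 ÷ 0.005 = 199.
Need (91/909) × 3.6ⁿ ≥ 199, i.e. 3.6ⁿ ≥ 180891/91.
3.6⁵ = 604.66176 falls short of 180891/91 but 3.6⁶ = 34012224/15625 reaches it, so n = 6.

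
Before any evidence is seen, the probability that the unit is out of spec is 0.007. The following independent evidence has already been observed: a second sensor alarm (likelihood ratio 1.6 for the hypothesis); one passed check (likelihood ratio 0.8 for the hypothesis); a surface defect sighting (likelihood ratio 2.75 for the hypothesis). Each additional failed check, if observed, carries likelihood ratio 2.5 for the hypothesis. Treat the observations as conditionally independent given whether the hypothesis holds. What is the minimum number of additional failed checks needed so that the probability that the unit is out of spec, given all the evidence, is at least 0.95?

8

Prior odds = 0.007/0.993 = 7/993.
Combined Bayes factor of the evidence already in hand = 1.6 × 0.8 × 2.75 = 3.52.
Odds after that evidence = (7/993) × 3.52 = 616/24825.
Target odds = 0.95/0.05 = 19.
Need 2.5ⁿ ≥ 19 ÷ (616/24825) = 471675/616.
2.5⁷ = 610.3515625 falls short of 471675/616 but 2.5⁸ = 390625/256 reaches it, so n = 8.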